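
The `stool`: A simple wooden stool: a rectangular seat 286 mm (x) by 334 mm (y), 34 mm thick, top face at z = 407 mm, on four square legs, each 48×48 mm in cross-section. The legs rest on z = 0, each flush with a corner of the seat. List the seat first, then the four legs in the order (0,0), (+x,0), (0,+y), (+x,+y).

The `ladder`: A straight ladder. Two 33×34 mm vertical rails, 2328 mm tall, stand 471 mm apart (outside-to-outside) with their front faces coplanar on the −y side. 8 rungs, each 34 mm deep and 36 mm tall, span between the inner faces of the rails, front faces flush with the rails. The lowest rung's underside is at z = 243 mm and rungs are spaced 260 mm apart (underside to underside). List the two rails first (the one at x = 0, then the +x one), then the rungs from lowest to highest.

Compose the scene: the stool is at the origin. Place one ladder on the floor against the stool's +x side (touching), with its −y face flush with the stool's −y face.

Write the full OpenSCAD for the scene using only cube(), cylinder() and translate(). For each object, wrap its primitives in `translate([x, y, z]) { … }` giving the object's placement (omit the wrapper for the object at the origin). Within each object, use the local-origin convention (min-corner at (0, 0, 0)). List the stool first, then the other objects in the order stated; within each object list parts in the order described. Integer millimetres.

translate([0, 0, 373]) cube([286, 334, 34]);
cube([48, 48, 373]);
translate([238, 0, 0]) cube([48, 48, 373]);
translate([0, 286, 0]) cube([48, 48, 373]);
translate([238, 286, 0]) cube([48, 48, 373]);
translate([286, 0, 0]) {
  cube([33, 34, 2328]);
  translate([438, 0, 0]) cube([33, 34, 2328]);
  translate([33, 0, 243]) cube([405, 34, 36]);
  translate([33, 0, 503]) cube([405, 34, 36]);
  translate([33, 0, 763]) cube([405, 34, 36]);
  translate([33, 0, 1023]) cube([405, 34, 36]);
  translate([33, 0, 1283]) cube([405, 34, 36]);
  translate([33, 0, 1543]) cube([405, 34, 36]);
  translate([33, 0, 1803]) cube([405, 34, 36]);
  translate([33, 0, 2063]) cube([405, 34, 36]);
}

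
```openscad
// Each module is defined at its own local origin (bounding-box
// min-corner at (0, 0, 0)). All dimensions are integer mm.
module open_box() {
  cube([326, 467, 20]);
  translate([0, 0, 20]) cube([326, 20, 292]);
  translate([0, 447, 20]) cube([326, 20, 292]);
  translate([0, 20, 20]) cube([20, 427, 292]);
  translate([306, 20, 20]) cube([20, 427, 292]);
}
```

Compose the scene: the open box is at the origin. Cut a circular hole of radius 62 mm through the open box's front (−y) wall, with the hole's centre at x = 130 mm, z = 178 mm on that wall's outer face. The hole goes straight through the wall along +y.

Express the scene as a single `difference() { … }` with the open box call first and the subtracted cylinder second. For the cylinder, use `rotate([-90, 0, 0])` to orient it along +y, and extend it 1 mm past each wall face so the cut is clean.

difference() {
  open_box();
  translate([130, -1, 178]) rotate([-90, 0, 0]) cylinder(h = 22, r = 62);
}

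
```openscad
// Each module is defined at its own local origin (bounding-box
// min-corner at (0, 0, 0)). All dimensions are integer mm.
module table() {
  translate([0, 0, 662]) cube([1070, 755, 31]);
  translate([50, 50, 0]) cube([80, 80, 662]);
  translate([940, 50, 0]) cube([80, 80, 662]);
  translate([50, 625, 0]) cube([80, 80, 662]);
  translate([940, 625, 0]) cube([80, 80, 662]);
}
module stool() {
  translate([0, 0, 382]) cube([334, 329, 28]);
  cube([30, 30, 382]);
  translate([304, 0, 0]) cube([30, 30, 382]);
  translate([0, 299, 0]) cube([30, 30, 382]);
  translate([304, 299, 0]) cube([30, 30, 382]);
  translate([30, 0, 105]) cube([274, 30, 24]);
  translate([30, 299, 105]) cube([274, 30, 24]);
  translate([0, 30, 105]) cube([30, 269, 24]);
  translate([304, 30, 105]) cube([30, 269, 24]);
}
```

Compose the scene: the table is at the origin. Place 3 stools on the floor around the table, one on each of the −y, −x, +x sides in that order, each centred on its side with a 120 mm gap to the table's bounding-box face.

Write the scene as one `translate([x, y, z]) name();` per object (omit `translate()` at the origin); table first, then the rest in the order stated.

table();
translate([368, -449, 0]) stool();
translate([-454, 213, 0]) stool();
translate([1190, 213, 0]) stool();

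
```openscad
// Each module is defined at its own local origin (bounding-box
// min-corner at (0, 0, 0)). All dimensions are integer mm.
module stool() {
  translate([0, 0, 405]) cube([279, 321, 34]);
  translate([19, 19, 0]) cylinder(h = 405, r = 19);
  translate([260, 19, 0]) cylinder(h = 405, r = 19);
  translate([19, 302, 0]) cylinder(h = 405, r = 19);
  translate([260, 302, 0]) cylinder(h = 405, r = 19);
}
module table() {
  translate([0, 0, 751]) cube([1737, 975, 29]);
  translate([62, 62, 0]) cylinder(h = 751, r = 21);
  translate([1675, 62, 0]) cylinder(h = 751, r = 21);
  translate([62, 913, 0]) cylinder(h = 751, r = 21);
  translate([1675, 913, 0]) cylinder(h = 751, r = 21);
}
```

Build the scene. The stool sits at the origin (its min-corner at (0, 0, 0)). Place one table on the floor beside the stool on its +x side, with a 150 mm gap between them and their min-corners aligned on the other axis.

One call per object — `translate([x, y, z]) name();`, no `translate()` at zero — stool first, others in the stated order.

stool();
translate([429, 0, 0]) table();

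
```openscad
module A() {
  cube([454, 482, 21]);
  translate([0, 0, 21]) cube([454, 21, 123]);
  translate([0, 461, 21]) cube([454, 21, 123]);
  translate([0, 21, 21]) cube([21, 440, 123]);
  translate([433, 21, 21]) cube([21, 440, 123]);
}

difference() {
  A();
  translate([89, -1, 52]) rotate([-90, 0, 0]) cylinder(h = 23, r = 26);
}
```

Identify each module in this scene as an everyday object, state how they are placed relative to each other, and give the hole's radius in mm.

A is an open box. The open box has a circular hole through its front wall. The hole's radius is 26 mm.

The subtracted cylinder has r = 26 mm.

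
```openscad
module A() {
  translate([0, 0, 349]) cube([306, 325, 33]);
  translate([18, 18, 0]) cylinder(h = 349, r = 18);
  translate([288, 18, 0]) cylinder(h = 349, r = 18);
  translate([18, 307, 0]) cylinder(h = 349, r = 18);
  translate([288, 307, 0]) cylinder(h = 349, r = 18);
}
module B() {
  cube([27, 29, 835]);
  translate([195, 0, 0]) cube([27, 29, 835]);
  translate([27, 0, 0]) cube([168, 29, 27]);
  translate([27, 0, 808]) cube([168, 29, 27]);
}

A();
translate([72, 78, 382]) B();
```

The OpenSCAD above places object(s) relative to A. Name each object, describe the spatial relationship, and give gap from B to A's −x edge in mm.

A is a stool. B is a picture frame. The picture frame is on top of the stool. The gap from the picture frame to the stool's −x edge is 72 mm.

The picture frame's min-x is at 72; the stool's min-x is 0; gap = 72 mm.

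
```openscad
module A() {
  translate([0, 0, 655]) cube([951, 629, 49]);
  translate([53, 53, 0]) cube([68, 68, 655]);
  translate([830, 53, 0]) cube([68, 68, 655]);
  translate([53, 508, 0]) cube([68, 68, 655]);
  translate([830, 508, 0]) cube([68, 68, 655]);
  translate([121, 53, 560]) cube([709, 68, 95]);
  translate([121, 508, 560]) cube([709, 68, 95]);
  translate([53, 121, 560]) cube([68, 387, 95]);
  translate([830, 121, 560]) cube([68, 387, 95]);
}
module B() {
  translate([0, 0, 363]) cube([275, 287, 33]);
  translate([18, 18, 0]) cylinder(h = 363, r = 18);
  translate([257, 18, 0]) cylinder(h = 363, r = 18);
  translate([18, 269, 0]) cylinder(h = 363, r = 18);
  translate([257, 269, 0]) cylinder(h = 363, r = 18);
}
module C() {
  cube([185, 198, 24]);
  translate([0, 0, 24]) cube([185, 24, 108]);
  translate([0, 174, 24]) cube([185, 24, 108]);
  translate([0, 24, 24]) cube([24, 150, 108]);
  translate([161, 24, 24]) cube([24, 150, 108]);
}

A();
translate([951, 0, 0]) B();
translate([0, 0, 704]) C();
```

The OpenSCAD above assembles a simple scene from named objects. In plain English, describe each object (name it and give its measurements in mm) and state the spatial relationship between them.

A is a rectangular dining table. The top is 951×629×49 mm with its upper surface at z = 704 mm. It stands on four 68×68 mm square legs, each inset 53 mm from the nearest pair of top edges, running from the floor to the underside of the top. Four apron rails, 68 mm thick and 95 mm tall, run between adjacent legs with their top edges flush with the underside of the top and their outer faces flush with the legs' outer faces.

B is a simple wooden stool: a rectangular seat 275 mm (x) by 287 mm (y), 33 mm thick, top face at z = 396 mm, on four round legs, each 36 mm in diameter. The legs rest on z = 0, each leg's axis is inset half a diameter from the nearest pair of seat edges (so the leg's bounding box is flush with the corner).

C is an open-topped rectangular box: outside dimensions 185×198×132 mm, with a uniform wall and base thickness of 24 mm. The base is a full 185×198 slab on the floor; four walls sit on top of the base. The front and back walls (the −y and +y sides) span the full width; the two side walls fit between them.

The stool is against the table's +x side, with their −y faces flush. The open box is on top of the table.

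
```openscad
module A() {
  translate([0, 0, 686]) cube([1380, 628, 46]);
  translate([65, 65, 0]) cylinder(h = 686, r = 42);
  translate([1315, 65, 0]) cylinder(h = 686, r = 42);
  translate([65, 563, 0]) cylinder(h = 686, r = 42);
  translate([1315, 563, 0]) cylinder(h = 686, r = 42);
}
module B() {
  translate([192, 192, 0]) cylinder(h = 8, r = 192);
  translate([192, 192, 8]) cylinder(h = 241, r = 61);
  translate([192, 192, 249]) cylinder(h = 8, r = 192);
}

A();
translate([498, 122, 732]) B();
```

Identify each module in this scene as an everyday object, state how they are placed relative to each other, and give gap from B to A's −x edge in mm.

The spool's min-x is at 498; the table's min-x is 0; gap = 498 mm.

A is a table. B is a spool. The spool is on top of the table, centred. The gap from the spool to the table's −x edge is 498 mm.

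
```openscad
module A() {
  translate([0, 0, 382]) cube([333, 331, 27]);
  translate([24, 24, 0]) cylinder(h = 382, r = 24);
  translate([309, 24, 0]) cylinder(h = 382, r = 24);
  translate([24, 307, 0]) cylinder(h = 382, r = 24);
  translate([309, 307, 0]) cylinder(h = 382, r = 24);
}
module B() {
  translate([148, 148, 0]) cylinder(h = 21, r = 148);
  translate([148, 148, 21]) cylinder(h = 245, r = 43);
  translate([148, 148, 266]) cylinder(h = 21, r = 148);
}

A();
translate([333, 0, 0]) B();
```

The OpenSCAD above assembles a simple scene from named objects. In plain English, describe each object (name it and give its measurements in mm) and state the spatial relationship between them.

A is a four-legged stool. The seat is a 333×331×27 mm slab whose top surface is at z = 409 mm; four round legs, each 48 mm in diameter, run from the floor (z = 0) to the underside of the seat, each leg's axis is inset half a diameter from the nearest pair of seat edges (so the leg's bounding box is flush with the corner).

B is a spool: two coaxial disc flanges of radius 148 mm and thickness 21 mm, joined by a core cylinder of radius 43 mm and height 245 mm. The lower flange rests on z = 0 and the three cylinders share a vertical axis.

The spool is against the stool's +x side, with their −y faces flush.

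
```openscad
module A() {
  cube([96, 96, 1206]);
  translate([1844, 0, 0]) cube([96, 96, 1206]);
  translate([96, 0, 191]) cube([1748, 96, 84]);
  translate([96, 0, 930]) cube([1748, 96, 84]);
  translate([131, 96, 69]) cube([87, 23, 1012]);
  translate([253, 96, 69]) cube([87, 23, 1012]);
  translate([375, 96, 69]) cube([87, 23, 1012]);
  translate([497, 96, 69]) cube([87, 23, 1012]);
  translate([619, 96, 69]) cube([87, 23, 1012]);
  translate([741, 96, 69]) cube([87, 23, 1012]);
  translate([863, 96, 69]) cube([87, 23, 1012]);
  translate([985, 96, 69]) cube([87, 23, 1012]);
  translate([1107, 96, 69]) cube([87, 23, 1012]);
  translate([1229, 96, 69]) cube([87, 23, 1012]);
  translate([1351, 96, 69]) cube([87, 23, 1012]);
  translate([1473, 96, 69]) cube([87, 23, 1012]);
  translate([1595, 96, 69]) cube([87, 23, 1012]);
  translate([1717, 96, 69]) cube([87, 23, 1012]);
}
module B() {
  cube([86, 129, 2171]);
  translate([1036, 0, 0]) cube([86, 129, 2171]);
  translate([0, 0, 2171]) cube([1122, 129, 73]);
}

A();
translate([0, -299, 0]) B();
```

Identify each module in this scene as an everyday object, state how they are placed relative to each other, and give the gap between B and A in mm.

The door frame's nearest face is 170 mm from the fence section's −y face.

A is a fence section. B is a door frame. The door frame is on the floor beside the fence section on its −y side. The gap between the door frame and the fence section is 170 mm.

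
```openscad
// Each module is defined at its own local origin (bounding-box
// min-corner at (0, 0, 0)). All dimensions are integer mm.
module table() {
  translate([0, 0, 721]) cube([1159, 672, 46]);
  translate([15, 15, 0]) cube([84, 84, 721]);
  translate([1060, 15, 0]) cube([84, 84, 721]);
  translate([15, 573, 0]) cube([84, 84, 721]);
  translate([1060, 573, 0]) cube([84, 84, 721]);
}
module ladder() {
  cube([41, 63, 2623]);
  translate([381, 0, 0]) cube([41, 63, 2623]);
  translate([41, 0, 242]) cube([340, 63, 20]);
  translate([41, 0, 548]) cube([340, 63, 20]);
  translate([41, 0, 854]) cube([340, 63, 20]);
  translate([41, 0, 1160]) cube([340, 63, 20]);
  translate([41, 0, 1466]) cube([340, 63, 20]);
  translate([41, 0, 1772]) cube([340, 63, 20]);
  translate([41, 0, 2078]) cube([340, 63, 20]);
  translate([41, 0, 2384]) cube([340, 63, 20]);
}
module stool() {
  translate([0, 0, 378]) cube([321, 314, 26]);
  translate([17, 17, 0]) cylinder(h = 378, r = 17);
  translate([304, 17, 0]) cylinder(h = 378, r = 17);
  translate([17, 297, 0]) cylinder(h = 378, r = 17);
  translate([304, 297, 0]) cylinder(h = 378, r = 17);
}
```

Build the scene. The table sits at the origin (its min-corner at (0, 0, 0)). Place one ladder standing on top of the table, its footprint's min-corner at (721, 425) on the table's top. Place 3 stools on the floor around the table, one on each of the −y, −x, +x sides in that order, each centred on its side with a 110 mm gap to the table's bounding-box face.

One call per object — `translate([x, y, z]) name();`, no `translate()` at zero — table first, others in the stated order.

table();
translate([721, 425, 767]) ladder();
translate([419, -424, 0]) stool();
translate([-431, 179, 0]) stool();
translate([1269, 179, 0]) stool();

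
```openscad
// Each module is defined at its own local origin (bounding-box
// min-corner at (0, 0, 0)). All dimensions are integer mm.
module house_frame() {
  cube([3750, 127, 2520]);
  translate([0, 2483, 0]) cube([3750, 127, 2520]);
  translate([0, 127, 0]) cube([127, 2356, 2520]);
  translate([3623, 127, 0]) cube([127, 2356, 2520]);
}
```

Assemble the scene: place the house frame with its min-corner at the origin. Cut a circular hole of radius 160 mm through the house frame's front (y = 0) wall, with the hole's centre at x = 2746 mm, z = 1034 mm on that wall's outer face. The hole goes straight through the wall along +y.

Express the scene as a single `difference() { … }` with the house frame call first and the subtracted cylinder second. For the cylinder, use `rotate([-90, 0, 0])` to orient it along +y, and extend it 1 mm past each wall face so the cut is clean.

difference() {
  house_frame();
  translate([2746, -1, 1034]) rotate([-90, 0, 0]) cylinder(h = 129, r = 160);
}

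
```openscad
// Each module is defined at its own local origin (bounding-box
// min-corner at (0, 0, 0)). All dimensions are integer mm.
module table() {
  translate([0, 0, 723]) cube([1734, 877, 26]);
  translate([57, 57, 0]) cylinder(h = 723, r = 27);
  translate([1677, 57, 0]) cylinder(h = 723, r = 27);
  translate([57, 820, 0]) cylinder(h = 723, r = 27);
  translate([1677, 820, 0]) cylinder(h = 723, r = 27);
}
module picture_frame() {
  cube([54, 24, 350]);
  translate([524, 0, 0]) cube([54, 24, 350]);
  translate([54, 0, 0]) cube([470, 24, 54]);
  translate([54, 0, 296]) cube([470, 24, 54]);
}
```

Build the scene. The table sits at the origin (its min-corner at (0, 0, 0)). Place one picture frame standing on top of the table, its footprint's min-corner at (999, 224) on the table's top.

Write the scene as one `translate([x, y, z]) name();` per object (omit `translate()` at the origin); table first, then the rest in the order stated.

table();
translate([999, 224, 749]) picture_frame();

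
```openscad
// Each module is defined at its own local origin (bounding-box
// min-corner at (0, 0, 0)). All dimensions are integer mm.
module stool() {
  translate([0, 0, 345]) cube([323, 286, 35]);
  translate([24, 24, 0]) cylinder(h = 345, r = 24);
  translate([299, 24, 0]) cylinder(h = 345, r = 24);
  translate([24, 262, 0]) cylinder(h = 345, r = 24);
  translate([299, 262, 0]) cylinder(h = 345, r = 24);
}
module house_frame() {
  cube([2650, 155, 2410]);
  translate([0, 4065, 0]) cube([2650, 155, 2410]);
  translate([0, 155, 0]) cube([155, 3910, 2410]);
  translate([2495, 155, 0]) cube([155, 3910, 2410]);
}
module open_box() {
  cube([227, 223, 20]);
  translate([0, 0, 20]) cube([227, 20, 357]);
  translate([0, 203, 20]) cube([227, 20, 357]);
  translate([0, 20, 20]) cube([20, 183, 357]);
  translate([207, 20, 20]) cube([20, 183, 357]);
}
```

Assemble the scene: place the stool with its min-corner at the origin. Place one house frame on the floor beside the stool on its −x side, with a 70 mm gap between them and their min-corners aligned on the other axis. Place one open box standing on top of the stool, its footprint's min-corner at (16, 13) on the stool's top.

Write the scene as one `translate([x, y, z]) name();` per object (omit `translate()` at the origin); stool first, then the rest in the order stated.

stool();
translate([-2720, 0, 0]) house_frame();
translate([16, 13, 380]) open_box();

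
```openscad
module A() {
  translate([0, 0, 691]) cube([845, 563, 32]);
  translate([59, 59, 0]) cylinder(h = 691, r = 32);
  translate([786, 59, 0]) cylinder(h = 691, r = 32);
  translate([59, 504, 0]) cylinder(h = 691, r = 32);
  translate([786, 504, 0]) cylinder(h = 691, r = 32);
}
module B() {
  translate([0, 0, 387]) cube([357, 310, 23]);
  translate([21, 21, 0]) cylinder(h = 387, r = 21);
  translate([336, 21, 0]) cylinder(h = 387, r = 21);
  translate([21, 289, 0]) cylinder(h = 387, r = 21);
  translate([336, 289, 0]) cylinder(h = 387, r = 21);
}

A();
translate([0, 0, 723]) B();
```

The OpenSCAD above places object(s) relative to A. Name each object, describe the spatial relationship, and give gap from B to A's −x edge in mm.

The stool's min-x is at 0; the table's min-x is 0; gap = 0 mm.

A is a table. B is a stool. The stool is on top of the table. The gap from the stool to the table's −x edge is 0 mm.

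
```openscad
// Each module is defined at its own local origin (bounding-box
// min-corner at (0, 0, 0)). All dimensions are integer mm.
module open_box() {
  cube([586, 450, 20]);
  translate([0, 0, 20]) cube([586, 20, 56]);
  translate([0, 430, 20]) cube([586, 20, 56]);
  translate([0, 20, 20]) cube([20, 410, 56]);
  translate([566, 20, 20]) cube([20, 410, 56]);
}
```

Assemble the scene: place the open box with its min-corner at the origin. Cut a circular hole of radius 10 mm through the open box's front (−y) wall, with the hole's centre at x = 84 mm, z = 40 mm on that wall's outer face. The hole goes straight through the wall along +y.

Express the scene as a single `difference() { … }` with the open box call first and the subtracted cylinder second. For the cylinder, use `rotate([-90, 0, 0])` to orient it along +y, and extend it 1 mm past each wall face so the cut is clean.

difference() {
  open_box();
  translate([84, -1, 40]) rotate([-90, 0, 0]) cylinder(h = 22, r = 10);
}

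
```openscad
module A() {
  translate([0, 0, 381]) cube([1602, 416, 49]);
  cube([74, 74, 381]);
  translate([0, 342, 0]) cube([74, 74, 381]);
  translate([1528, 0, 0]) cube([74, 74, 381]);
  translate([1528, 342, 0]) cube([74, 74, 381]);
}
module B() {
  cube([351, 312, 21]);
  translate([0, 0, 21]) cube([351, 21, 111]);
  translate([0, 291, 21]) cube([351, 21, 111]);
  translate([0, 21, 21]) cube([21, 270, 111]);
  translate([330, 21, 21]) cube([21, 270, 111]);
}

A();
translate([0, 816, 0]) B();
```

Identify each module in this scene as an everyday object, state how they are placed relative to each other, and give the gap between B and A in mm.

A is a bench. B is an open box. The open box is on the floor beside the bench on its +y side. The gap between the open box and the bench is 400 mm.

The open box's nearest face is 400 mm from the bench's +y face.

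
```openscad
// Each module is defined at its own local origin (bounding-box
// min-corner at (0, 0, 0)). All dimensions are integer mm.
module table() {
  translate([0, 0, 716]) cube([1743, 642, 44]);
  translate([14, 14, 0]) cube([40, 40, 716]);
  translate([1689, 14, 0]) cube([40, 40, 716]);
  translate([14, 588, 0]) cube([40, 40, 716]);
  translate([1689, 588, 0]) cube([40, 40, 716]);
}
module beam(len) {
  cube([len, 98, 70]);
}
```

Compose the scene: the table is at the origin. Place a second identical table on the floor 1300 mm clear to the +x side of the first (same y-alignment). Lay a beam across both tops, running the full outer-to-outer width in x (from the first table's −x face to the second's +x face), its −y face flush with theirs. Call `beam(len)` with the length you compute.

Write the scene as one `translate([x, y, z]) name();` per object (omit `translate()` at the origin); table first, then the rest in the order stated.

table();
translate([3043, 0, 0]) table();
translate([0, 0, 760]) beam(4786);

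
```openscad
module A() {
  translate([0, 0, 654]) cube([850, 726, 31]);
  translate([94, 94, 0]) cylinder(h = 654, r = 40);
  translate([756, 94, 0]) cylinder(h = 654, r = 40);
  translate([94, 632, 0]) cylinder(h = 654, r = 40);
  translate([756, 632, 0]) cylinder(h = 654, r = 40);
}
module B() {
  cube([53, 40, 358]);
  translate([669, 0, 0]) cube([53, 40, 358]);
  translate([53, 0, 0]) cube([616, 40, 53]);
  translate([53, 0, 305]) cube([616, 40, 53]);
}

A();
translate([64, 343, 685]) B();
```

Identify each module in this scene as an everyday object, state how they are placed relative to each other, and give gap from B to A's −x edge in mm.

A is a table. B is a picture frame. The picture frame is on top of the table, centred. The gap from the picture frame to the table's −x edge is 64 mm.

The picture frame's min-x is at 64; the table's min-x is 0; gap = 64 mm.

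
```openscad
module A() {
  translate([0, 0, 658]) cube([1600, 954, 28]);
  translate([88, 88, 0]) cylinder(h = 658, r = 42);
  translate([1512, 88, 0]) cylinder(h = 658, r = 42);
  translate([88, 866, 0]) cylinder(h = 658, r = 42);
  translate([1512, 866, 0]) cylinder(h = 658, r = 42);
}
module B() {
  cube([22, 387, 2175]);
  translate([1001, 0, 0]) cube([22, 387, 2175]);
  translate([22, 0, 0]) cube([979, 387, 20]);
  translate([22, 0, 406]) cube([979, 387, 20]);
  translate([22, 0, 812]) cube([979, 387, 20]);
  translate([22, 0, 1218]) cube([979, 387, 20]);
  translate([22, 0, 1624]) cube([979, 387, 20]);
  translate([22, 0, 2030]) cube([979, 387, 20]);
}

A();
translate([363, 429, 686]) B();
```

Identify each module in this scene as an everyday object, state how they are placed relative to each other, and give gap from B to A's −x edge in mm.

A is a table. B is a bookshelf. The bookshelf is on top of the table. The gap from the bookshelf to the table's −x edge is 363 mm.

The bookshelf's min-x is at 363; the table's min-x is 0; gap = 363 mm.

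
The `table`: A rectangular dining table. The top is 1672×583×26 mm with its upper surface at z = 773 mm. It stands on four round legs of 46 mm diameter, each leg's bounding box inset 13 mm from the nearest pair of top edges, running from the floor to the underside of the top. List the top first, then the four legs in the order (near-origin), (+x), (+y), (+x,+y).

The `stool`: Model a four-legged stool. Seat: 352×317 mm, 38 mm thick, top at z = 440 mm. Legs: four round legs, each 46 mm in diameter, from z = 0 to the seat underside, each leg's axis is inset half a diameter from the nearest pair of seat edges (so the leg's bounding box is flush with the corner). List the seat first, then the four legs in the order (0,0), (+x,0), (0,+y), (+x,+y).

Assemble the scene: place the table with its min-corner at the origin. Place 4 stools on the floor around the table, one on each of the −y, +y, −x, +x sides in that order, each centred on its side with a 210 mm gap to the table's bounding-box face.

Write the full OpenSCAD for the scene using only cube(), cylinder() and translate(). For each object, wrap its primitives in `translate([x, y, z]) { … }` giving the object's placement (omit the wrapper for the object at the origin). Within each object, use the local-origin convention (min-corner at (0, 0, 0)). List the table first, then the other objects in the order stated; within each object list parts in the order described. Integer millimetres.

translate([0, 0, 747]) cube([1672, 583, 26]);
translate([36, 36, 0]) cylinder(h = 747, r = 23);
translate([1636, 36, 0]) cylinder(h = 747, r = 23);
translate([36, 547, 0]) cylinder(h = 747, r = 23);
translate([1636, 547, 0]) cylinder(h = 747, r = 23);
translate([660, -527, 0]) {
  translate([0, 0, 402]) cube([352, 317, 38]);
  translate([23, 23, 0]) cylinder(h = 402, r = 23);
  translate([329, 23, 0]) cylinder(h = 402, r = 23);
  translate([23, 294, 0]) cylinder(h = 402, r = 23);
  translate([329, 294, 0]) cylinder(h = 402, r = 23);
}
translate([660, 793, 0]) {
  translate([0, 0, 402]) cube([352, 317, 38]);
  translate([23, 23, 0]) cylinder(h = 402, r = 23);
  translate([329, 23, 0]) cylinder(h = 402, r = 23);
  translate([23, 294, 0]) cylinder(h = 402, r = 23);
  translate([329, 294, 0]) cylinder(h = 402, r = 23);
}
translate([-562, 133, 0]) {
  translate([0, 0, 402]) cube([352, 317, 38]);
  translate([23, 23, 0]) cylinder(h = 402, r = 23);
  translate([329, 23, 0]) cylinder(h = 402, r = 23);
  translate([23, 294, 0]) cylinder(h = 402, r = 23);
  translate([329, 294, 0]) cylinder(h = 402, r = 23);
}
translate([1882, 133, 0]) {
  translate([0, 0, 402]) cube([352, 317, 38]);
  translate([23, 23, 0]) cylinder(h = 402, r = 23);
  translate([329, 23, 0]) cylinder(h = 402, r = 23);
  translate([23, 294, 0]) cylinder(h = 402, r = 23);
  translate([329, 294, 0]) cylinder(h = 402, r = 23);
}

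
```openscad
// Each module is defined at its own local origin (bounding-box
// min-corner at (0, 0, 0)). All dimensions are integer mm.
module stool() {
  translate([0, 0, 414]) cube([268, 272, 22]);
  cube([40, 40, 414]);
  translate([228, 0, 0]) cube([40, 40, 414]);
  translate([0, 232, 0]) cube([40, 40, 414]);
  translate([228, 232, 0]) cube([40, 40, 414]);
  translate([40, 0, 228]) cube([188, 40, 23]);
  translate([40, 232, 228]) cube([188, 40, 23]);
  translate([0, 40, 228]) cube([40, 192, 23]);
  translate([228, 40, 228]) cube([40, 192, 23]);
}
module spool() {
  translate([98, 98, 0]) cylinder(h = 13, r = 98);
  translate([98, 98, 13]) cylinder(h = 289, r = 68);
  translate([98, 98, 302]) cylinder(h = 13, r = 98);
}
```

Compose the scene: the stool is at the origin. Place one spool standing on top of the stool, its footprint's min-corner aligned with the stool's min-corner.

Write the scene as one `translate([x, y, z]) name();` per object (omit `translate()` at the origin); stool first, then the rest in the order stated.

stool();
translate([0, 0, 436]) spool();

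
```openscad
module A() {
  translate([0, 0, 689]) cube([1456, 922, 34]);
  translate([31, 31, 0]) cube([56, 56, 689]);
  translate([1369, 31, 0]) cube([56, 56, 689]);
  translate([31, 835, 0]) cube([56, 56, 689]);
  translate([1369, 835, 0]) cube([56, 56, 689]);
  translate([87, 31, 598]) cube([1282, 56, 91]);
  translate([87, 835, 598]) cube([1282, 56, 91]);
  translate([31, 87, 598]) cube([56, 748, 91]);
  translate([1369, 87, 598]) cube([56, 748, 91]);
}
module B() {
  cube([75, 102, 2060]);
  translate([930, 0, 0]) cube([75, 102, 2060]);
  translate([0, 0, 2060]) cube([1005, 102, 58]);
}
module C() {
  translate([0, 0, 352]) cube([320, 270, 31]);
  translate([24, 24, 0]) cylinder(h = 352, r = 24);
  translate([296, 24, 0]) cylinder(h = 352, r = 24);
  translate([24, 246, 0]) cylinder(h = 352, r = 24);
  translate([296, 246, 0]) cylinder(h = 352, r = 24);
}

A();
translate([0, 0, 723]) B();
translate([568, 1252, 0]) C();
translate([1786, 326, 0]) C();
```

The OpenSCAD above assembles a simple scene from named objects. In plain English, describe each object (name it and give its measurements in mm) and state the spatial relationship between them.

A is a table: top 1456 mm (x) × 922 mm (y), 34 mm thick, upper face at z = 723 mm, on four 56×56 mm square legs, each inset 31 mm from the nearest pair of top edges, running from z = 0 to the bottom of the top. Four apron rails, 56 mm thick and 91 mm tall, run between adjacent legs with their top edges flush with the underside of the top and their outer faces flush with the legs' outer faces.

B is a rectangular door frame: two vertical jambs of 75×102 mm section, 2060 mm tall, with a clear opening 855 mm wide between their inner faces. A header 58 mm tall and 102 mm deep lies on top of the jambs and spans the full outside width.

C is a four-legged stool. The seat is a 320×270×31 mm slab whose top surface is at z = 383 mm; four round legs, each 48 mm in diameter, run from the floor (z = 0) to the underside of the seat, each leg's axis is inset half a diameter from the nearest pair of seat edges (so the leg's bounding box is flush with the corner).

The door frame is on top of the table. Two stools sit around the table at the +y, +x sides.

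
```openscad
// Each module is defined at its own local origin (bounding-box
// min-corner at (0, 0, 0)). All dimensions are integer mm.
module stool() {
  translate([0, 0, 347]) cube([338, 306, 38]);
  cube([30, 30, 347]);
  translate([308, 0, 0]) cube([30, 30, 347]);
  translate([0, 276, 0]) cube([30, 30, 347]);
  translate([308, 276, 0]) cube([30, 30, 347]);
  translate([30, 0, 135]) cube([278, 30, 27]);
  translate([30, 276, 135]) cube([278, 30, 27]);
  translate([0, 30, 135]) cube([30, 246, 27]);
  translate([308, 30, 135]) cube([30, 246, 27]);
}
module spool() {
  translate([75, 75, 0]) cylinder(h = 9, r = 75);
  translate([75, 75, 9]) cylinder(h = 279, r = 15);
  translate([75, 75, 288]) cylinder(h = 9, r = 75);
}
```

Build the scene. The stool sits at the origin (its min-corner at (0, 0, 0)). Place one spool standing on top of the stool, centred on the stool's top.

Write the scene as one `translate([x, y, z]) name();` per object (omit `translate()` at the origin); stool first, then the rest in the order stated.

stool();
translate([94, 78, 385]) spool();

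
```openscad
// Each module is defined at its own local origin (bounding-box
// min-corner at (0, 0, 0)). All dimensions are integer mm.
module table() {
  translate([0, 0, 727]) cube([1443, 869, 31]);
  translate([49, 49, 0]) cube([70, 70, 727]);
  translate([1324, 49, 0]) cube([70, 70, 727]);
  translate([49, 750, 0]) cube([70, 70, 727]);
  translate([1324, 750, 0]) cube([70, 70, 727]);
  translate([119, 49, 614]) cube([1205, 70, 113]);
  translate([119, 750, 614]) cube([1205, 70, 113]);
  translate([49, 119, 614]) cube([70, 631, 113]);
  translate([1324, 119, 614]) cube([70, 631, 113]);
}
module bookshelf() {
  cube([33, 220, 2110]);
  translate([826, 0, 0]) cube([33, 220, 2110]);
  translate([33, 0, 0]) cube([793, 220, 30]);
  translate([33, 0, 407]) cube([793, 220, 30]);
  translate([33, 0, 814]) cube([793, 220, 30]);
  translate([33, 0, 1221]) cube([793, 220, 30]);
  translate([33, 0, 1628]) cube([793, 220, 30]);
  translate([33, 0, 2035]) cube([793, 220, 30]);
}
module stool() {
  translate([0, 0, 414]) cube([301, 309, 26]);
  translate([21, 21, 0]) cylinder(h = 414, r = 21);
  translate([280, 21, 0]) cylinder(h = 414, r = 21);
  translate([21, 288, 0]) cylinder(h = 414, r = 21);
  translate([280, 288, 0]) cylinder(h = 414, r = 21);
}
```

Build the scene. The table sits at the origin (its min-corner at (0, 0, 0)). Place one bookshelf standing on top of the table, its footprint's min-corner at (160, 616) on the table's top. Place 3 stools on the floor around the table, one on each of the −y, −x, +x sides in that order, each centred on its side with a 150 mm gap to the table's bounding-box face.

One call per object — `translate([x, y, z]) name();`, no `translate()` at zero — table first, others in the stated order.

table();
translate([160, 616, 758]) bookshelf();
translate([571, -459, 0]) stool();
translate([-451, 280, 0]) stool();
translate([1593, 280, 0]) stool();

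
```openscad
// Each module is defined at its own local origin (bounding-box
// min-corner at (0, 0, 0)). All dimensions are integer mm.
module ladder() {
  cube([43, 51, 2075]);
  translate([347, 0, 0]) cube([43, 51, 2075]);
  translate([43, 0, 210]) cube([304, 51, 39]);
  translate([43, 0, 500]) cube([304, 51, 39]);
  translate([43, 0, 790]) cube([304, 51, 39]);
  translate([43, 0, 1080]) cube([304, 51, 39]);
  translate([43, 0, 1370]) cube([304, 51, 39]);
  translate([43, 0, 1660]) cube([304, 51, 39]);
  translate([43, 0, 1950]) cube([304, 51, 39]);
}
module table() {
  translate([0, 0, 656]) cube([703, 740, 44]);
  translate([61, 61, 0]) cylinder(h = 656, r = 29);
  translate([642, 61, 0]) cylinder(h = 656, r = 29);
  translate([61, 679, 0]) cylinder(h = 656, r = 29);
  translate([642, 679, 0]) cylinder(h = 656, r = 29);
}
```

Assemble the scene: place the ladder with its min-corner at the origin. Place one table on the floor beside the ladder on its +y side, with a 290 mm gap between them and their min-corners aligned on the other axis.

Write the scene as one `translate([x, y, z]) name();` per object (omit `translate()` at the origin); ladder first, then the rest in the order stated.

ladder();
translate([0, 341, 0]) table();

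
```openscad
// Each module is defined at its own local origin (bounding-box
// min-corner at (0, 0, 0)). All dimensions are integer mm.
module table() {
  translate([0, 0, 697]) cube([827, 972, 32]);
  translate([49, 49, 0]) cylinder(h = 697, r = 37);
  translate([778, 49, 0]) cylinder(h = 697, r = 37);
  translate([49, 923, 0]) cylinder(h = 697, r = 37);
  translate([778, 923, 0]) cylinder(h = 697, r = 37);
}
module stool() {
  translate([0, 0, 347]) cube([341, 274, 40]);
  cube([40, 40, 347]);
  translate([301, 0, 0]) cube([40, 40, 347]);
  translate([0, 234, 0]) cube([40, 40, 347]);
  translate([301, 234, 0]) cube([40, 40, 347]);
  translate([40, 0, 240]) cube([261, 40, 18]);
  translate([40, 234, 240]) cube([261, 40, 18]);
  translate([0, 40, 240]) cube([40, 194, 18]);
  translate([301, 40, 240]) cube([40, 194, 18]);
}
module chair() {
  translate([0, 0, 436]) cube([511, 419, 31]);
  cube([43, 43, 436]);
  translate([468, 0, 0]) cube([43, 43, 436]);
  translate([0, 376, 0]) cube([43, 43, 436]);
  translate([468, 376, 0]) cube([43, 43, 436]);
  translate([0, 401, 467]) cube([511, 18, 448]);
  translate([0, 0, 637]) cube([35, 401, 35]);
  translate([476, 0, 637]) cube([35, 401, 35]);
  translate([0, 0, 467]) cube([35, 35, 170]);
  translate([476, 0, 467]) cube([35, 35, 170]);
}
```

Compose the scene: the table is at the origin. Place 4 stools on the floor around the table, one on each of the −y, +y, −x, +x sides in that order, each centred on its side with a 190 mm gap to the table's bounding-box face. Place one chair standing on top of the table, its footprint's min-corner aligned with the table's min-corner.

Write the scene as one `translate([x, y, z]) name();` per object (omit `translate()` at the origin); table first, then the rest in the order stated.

table();
translate([243, -464, 0]) stool();
translate([243, 1162, 0]) stool();
translate([-531, 349, 0]) stool();
translate([1017, 349, 0]) stool();
translate([0, 0, 729]) chair();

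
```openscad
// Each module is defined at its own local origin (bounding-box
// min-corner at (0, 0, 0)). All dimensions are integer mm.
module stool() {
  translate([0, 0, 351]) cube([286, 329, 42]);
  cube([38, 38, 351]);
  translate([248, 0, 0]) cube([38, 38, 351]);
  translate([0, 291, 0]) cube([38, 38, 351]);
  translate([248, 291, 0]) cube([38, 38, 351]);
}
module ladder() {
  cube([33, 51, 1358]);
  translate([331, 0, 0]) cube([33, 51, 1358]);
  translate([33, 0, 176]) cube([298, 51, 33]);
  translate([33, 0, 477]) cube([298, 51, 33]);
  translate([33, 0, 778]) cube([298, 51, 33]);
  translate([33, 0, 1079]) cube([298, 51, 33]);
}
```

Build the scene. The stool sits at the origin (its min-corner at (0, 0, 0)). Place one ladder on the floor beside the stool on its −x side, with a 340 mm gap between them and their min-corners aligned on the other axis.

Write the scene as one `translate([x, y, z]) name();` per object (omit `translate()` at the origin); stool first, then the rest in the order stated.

stool();
translate([-704, 0, 0]) ladder();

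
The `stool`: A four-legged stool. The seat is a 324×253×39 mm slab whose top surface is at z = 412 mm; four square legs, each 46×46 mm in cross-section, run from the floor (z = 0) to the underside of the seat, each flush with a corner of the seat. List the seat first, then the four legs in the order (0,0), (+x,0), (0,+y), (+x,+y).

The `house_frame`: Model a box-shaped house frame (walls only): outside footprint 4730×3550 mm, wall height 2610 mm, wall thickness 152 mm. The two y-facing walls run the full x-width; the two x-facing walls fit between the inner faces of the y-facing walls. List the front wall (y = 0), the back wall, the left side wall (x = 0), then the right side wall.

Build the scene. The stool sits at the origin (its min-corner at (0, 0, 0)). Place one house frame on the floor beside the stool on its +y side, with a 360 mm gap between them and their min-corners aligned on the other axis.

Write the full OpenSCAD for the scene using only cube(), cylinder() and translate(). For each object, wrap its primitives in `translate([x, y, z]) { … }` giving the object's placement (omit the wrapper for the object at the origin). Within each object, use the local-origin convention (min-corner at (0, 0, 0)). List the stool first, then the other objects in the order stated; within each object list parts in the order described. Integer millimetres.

translate([0, 0, 373]) cube([324, 253, 39]);
cube([46, 46, 373]);
translate([278, 0, 0]) cube([46, 46, 373]);
translate([0, 207, 0]) cube([46, 46, 373]);
translate([278, 207, 0]) cube([46, 46, 373]);
translate([0, 613, 0]) {
  cube([4730, 152, 2610]);
  translate([0, 3398, 0]) cube([4730, 152, 2610]);
  translate([0, 152, 0]) cube([152, 3246, 2610]);
  translate([4578, 152, 0]) cube([152, 3246, 2610]);
}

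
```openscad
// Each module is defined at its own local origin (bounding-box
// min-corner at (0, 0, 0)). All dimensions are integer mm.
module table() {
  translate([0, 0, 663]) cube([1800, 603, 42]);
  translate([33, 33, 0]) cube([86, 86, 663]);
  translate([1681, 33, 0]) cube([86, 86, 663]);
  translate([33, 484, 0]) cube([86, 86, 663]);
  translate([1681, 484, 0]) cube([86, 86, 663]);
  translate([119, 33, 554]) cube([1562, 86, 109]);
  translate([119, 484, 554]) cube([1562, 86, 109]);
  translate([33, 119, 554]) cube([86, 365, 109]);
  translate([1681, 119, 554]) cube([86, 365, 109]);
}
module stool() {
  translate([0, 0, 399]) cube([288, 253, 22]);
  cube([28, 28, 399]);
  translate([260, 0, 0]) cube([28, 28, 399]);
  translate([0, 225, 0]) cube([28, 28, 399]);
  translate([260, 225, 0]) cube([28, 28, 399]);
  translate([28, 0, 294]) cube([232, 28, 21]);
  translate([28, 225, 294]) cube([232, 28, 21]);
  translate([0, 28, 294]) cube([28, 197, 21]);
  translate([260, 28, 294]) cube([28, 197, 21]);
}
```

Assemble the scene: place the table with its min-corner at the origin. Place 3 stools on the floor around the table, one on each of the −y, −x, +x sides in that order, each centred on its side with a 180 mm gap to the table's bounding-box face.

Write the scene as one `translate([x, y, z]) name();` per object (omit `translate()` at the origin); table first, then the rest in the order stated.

table();
translate([756, -433, 0]) stool();
translate([-468, 175, 0]) stool();
translate([1980, 175, 0]) stool();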